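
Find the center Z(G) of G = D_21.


Z(G) = {g ∈ G | gx = xg for all x ∈ G}
For odd n, Z(D_n) = {e}: no nontrivial rotation commutes with all reflections

Z(D_21) = {e}


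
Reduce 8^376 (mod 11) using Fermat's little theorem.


Fermat's little theorem: if p is prime and gcd(a,p)=1, then a^(p-1) ≡ 1 (mod p)
p = 11 is prime, gcd(8,11) = 1
Reduce exponent: 376 mod 10 = 6
So 8^376 ≡ 8^6 (mod 11)
8^6 mod 11 = 3

8^376 ≡ 3 (mod 11)


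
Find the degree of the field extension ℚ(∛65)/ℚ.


∛65 has minimal polynomial x³ - 65 (irreducible over ℚ since 65 is not a perfect cube)

[ℚ(∛65)/ℚ] = 3


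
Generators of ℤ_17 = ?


g generates ℤ_n iff gcd(g,n) = 1
Prime factors of 17: 17
Generators are g ∈ {1,...,16} not divisible by any of these primes.
Generators: {1, 2, 3, 4, 5, 6, 7, 8, 9, 10, 11, 12, 13, 14, 15, 16}
Number of generators = φ(17) = 16

Generators of ℤ_17 = {1, 2, 3, 4, 5, 6, 7, 8, 9, 10, 11, 12, 13, 14, 15, 16}


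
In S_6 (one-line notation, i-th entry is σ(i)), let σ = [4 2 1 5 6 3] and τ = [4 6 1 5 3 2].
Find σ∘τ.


σ∘τ: apply τ first, then σ
1 →τ 4 →σ 5
2 →τ 6 →σ 3
3 →τ 1 →σ 4
4 →τ 5 →σ 6
5 →τ 3 →σ 1
6 →τ 2 →σ 2

σ∘τ = [5 3 4 6 1 2]


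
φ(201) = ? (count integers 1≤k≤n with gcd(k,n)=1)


Factor n: 201 = 3 × 67
φ(n) = n · ∏(1 - 1/p) over distinct primes p | n
φ(201) = 201 · (1 - 1/3) · (1 - 1/67) = 132

φ(201) = 132


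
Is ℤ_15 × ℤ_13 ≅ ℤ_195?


Comparing ℤ_15 × ℤ_13 and ℤ_195:
gcd(15,13) = 1, so ℤ_15 × ℤ_13 ≅ ℤ_195 (CRT)

Yes, ℤ_15 × ℤ_13 ≅ ℤ_195


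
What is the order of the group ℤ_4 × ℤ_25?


|A × B| = |A| · |B|
|ℤ_4 × ℤ_25| = 4 × 25 = 100

|ℤ_4 × ℤ_25| = 100


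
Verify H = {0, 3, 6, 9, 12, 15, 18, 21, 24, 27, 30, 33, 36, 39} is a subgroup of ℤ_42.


Subgroup test for H = {0, 3, 6, 9, 12, 15, 18, 21, 24, 27, 30, 33, 36, 39} in (ℤ_42, +):
(1) 0 ∈ H? Yes
(2) Closure: for all a,b ∈ H, (a+b) mod 42 ∈ H? Yes
(3) Inverses: for all a ∈ H, -a mod 42 ∈ H? Yes

Yes, H is a subgroup of ℤ_42


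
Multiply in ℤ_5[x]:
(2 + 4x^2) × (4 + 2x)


Expand and collect like terms; reduce coefficients mod 5:
x^0: 2·4 = 8 ≡ 3 (mod 5)
x^1: 2·2 + 0·4 = 4 ≡ 4 (mod 5)
x^2: 0·2 + 4·4 = 16 ≡ 1 (mod 5)
x^3: 4·2 = 8 ≡ 3 (mod 5)
Result: 3 + 4x + x^2 + 3x^3

f · g = 3 + 4x + x^2 + 3x^3


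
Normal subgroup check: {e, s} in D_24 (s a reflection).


H = {e, s} in D_24 (s a reflection)
r·s·r⁻¹ = sr⁻² ≠ s for n ≥ 3, so {e, s} is not closed under conjugation

No, not a normal subgroup


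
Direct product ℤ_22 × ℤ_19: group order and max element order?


|ℤ_22 × ℤ_19| = 22 × 19 = 418
Max element order = lcm(22,19) = 418
Cyclic? Yes (gcd=1)

|ℤ_22×ℤ_19| = 418, max element order = 418


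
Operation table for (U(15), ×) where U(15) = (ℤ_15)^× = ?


Elements: {1, 2, 4, 7, 8, 11, 13, 14}
Operation: multiplication mod 15
Entry (a, b) = (a × b) mod 15

Cayley table:
   |  1 |  2 |  4 |  7 |  8 | 11 | 13 | 14
 1 |  1 |  2 |  4 |  7 |  8 | 11 | 13 | 14
 2 |  2 |  4 |  8 | 14 |  1 |  7 | 11 | 13
 4 |  4 |  8 |  1 | 13 |  2 | 14 |  7 | 11
 7 |  7 | 14 | 13 |  4 | 11 |  2 |  1 |  8
 8 |  8 |  1 |  2 | 11 |  4 | 13 | 14 |  7
11 | 11 |  7 | 14 |  2 | 13 |  1 |  8 |  4
13 | 13 | 11 |  7 |  1 | 14 |  8 |  4 |  2
14 | 14 | 13 | 11 |  8 |  7 |  4 |  2 |  1


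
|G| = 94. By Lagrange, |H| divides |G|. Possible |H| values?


Lagrange's theorem: |H| divides |G|
|G| = 94
Divisors of 94: 1, 2, 47, 94

Possible subgroup orders: {1, 2, 47, 94}


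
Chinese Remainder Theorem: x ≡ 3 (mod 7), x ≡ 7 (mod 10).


m₁ = 7, m₂ = 10, gcd = 1, so CRT applies. M = m₁·m₂ = 70
Let M₁ = M/m₁ = 10, M₂ = M/m₂ = 7
Find y₁ ≡ M₁⁻¹ (mod m₁): 10⁻¹ ≡ 5 (mod 7)
Find y₂ ≡ M₂⁻¹ (mod m₂): 7⁻¹ ≡ 3 (mod 10)
x = a₁·M₁·y₁ + a₂·M₂·y₂ = 3·10·5 + 7·7·3 = 297
Reduce mod 70: x ≡ 17
Check: 17 mod 7 = 3 ✓, 17 mod 10 = 7 ✓

x ≡ 17 (mod 70)


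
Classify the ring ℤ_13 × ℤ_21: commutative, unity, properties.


Direct product ring; commutative with unity (1,1); but (1,0)·(0,1) = (0,0) gives zero divisors, so not an integral domain
Commutative: Yes
Integral domain: No
Has unity: Yes

ℤ_13 × ℤ_21: Commutative=Yes, Unity=Yes


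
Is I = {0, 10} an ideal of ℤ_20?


Check ideal conditions for I = {0, 10} in ℤ_20:
(1) I is an additive subgroup? Yes
(2) For r ∈ ℤ_20 and a ∈ I: r·a ∈ I? Yes

Yes, I is an ideal of ℤ_20


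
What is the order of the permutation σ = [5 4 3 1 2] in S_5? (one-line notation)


Cycle decomposition: (1 5 2 4)
Cycle lengths: 4
Order = lcm(4) = 4

ord(σ) = 4


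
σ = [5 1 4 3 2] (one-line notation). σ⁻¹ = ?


To find σ⁻¹, swap domain and range:
σ(1) = 5 → σ⁻¹(5) = 1
σ(2) = 1 → σ⁻¹(1) = 2
σ(3) = 4 → σ⁻¹(4) = 3
σ(4) = 3 → σ⁻¹(3) = 4
σ(5) = 2 → σ⁻¹(2) = 5

σ⁻¹ = [2 5 4 3 1]


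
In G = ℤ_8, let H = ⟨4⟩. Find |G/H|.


|⟨4⟩| = n / gcd(4, 8) = 8 / 4 = 2
H is normal (ℤ_8 is abelian).
|G/H| = |G| / |H| = 8 / 2 = 4

|G/H| = 4


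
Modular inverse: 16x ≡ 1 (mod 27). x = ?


Use the extended Euclidean algorithm to write 1 = 16·s + 27·t; then s mod 27 is the inverse.
Euclidean algorithm:
  16 = 0·27 + 16
  27 = 1·16 + 11
  16 = 1·11 + 5
  11 = 2·5 + 1
  5 = 5·1 + 0
gcd(16,27) = 1
Back-substitution gives: 16·(-5) + 27·(3) = 1
So 16⁻¹ ≡ -5 ≡ 22 (mod 27)
Check: 16 × 22 = 352 ≡ 1 (mod 27) ✓

16⁻¹ ≡ 22 (mod 27)


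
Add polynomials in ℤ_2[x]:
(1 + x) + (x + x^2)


Add coefficients mod 2:
x^0: 1 + 0 = 1 (mod 2)
x^1: 1 + 1 = 0 (mod 2)
x^2: 0 + 1 = 1 (mod 2)
Result: 1 + x^2

f + g = 1 + x^2


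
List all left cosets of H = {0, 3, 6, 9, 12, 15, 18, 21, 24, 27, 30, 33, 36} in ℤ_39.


H = {0, 3, 6, 9, 12, 15, 18, 21, 24, 27, 30, 33, 36}, |H| = 13
Number of cosets = |G|/|H| = 39/13 = 3
0 + H = {0, 3, 6, 9, 12, 15, 18, 21, 24, 27, 30, 33, 36}
1 + H = {1, 4, 7, 10, 13, 16, 19, 22, 25, 28, 31, 34, 37}
2 + H = {2, 5, 8, 11, 14, 17, 20, 23, 26, 29, 32, 35, 38}

Cosets: 0+H={0,3,6,9,12,15,18,21,24,27,30,33,36}; 1+H={1,4,7,10,13,16,19,22,25,28,31,34,37}; 2+H={2,5,8,11,14,17,20,23,26,29,32,35,38}


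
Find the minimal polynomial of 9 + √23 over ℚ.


Let α = 9 + √23. Then α - 9 = √23, so (α - 9)² = 23, giving α² - 18α + 58 = 0. Degree 2 and α ∉ ℚ, so this is the minimal polynomial.

Minimal polynomial: x² - 18x + 58


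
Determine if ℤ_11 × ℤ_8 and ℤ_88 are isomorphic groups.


Comparing ℤ_11 × ℤ_8 and ℤ_88:
gcd(11,8) = 1, so ℤ_11 × ℤ_8 ≅ ℤ_88 (CRT)

Yes, ℤ_11 × ℤ_8 ≅ ℤ_88


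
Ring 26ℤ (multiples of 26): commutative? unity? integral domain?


26ℤ is a commutative ring under +,× but has no multiplicative identity (1 ∉ 26ℤ); it has no zero divisors, but without unity it is not an integral domain
Commutative: Yes
Integral domain: No
Has unity: No

26ℤ (multiples of 26): Commutative=Yes, Unity=No


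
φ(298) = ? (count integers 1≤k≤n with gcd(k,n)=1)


Factor n: 298 = 2 × 149
φ(n) = n · ∏(1 - 1/p) over distinct primes p | n
φ(298) = 298 · (1 - 1/2) · (1 - 1/149) = 148

φ(298) = 148


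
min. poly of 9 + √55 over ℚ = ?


Let α = 9 + √55. Then α - 9 = √55, so (α - 9)² = 55, giving α² - 18α + 26 = 0. Degree 2 and α ∉ ℚ, so this is the minimal polynomial.

Minimal polynomial: x² - 18x + 26


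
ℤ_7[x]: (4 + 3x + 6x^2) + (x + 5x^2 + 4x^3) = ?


Add coefficients mod 7:
x^0: 4 + 0 = 4 (mod 7)
x^1: 3 + 1 = 4 (mod 7)
x^2: 6 + 5 = 4 (mod 7)
x^3: 0 + 4 = 4 (mod 7)
Result: 4 + 4x + 4x^2 + 4x^3

f + g = 4 + 4x + 4x^2 + 4x^3


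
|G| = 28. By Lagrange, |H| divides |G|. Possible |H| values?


Lagrange's theorem: |H| divides |G|
|G| = 28
Divisors of 28: 1, 2, 4, 7, 14, 28

Possible subgroup orders: {1, 2, 4, 7, 14, 28}


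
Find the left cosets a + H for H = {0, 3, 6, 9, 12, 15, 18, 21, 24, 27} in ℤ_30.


H = {0, 3, 6, 9, 12, 15, 18, 21, 24, 27}, |H| = 10
Number of cosets = |G|/|H| = 30/10 = 3
0 + H = {0, 3, 6, 9, 12, 15, 18, 21, 24, 27}
1 + H = {1, 4, 7, 10, 13, 16, 19, 22, 25, 28}
2 + H = {2, 5, 8, 11, 14, 17, 20, 23, 26, 29}

Cosets: 0+H={0,3,6,9,12,15,18,21,24,27}; 1+H={1,4,7,10,13,16,19,22,25,28}; 2+H={2,5,8,11,14,17,20,23,26,29}


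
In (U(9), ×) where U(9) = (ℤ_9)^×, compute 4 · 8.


Operation: multiplication mod 9
4 · 8 = (a × b) mod 9 with a = 4, b = 8

4 · 8 = 5


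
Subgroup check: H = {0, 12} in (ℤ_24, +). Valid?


Subgroup test for H = {0, 12} in (ℤ_24, +):
(1) 0 ∈ H? Yes
(2) Closure: for all a,b ∈ H, (a+b) mod 24 ∈ H? Yes
(3) Inverses: for all a ∈ H, -a mod 24 ∈ H? Yes

Yes, H is a subgroup of ℤ_24


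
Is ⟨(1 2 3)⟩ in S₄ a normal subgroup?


H = ⟨(1 2 3)⟩ in S₄
(1 4)(1 2 3)(1 4)⁻¹ = (4 2 3) ∉ ⟨(1 2 3)⟩

No, not a normal subgroup


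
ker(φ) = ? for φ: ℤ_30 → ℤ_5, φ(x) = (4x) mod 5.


Kernel = preimage of identity
ker(φ) = {x ∈ ℤ_30 : 4x ≡ 0 (mod 5)}. Since 5 | 30, φ is well-defined. The kernel is the cyclic subgroup ⟨5⟩ of ℤ_30 (order 6), i.e. {0, 5, 10, 15, 20, 25}

ker(φ) = {0, 5, 10, 15, 20, 25}


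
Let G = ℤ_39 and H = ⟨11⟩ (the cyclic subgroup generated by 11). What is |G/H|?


|⟨11⟩| = n / gcd(11, 39) = 39 / 1 = 39
H is normal (ℤ_39 is abelian).
|G/H| = |G| / |H| = 39 / 39 = 1

|G/H| = 1


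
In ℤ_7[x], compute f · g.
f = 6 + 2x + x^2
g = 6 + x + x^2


Expand and collect like terms; reduce coefficients mod 7:
x^0: 6·6 = 36 ≡ 1 (mod 7)
x^1: 6·1 + 2·6 = 18 ≡ 4 (mod 7)
x^2: 6·1 + 2·1 + 1·6 = 14 ≡ 0 (mod 7)
x^3: 2·1 + 1·1 = 3 ≡ 3 (mod 7)
x^4: 1·1 = 1 ≡ 1 (mod 7)
Result: 1 + 4x + 3x^3 + x^4

f · g = 1 + 4x + 3x^3 + x^4


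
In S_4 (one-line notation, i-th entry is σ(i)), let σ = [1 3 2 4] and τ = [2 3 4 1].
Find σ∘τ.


σ∘τ: apply τ first, then σ
1 →τ 2 →σ 3
2 →τ 3 →σ 2
3 →τ 4 →σ 4
4 →τ 1 →σ 1

σ∘τ = [3 2 4 1]


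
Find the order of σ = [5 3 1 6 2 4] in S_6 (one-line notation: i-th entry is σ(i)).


Cycle decomposition: (1 5 2 3) (4 6)
Cycle lengths: 4, 2
Order = lcm(4, 2) = 4

ord(σ) = 4


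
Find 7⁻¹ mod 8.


Use the extended Euclidean algorithm to write 1 = 7·s + 8·t; then s mod 8 is the inverse.
Euclidean algorithm:
  7 = 0·8 + 7
  8 = 1·7 + 1
  7 = 7·1 + 0
gcd(7,8) = 1
Back-substitution gives: 7·(-1) + 8·(1) = 1
So 7⁻¹ ≡ -1 ≡ 7 (mod 8)
Check: 7 × 7 = 49 ≡ 1 (mod 8) ✓

7⁻¹ ≡ 7 (mod 8)


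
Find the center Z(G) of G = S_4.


Z(G) = {g ∈ G | gx = xg for all x ∈ G}
S_n is non-abelian for n ≥ 3; Z(S_4) is trivial

Z(S_4) = {e}


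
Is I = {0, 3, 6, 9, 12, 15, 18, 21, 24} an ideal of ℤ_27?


Check ideal conditions for I = {0, 3, 6, 9, 12, 15, 18, 21, 24} in ℤ_27:
(1) I is an additive subgroup? Yes
(2) For r ∈ ℤ_27 and a ∈ I: r·a ∈ I? Yes

Yes, I is an ideal of ℤ_27


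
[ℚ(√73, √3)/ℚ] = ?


[ℚ(√73,√3):ℚ] = [ℚ(√73,√3):ℚ(√73)]·[ℚ(√73):ℚ] = 2·2 = 4

[ℚ(√73, √3)/ℚ] = 4


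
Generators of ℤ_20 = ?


g generates ℤ_n iff gcd(g,n) = 1
Prime factors of 20: 2, 5
Generators are g ∈ {1,...,19} not divisible by any of these primes.
Generators: {1, 3, 7, 9, 11, 13, 17, 19}
Number of generators = φ(20) = 8

Generators of ℤ_20 = {1, 3, 7, 9, 11, 13, 17, 19}


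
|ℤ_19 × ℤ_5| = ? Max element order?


|ℤ_19 × ℤ_5| = 19 × 5 = 95
Max element order = lcm(19,5) = 95
Cyclic? Yes (gcd=1)

|ℤ_19×ℤ_5| = 95, max element order = 95


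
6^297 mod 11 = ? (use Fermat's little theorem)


Fermat's little theorem: if p is prime and gcd(a,p)=1, then a^(p-1) ≡ 1 (mod p)
p = 11 is prime, gcd(6,11) = 1
Reduce exponent: 297 mod 10 = 7
So 6^297 ≡ 6^7 (mod 11)
6^7 mod 11 = 8

6^297 ≡ 8 (mod 11)


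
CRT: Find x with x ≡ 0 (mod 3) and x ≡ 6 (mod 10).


m₁ = 3, m₂ = 10, gcd = 1, so CRT applies. M = m₁·m₂ = 30
Let M₁ = M/m₁ = 10, M₂ = M/m₂ = 3
Find y₁ ≡ M₁⁻¹ (mod m₁): 10⁻¹ ≡ 1 (mod 3)
Find y₂ ≡ M₂⁻¹ (mod m₂): 3⁻¹ ≡ 7 (mod 10)
x = a₁·M₁·y₁ + a₂·M₂·y₂ = 0·10·1 + 6·3·7 = 126
Reduce mod 30: x ≡ 6
Check: 6 mod 3 = 0 ✓, 6 mod 10 = 6 ✓

x ≡ 6 (mod 30)


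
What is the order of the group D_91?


|D_n| = 2n (n rotations and n reflections)
|D_91| = 2×91 = 182

|D_91| = 182


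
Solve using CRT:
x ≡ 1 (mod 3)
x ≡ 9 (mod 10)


m₁ = 3, m₂ = 10, gcd = 1, so CRT applies. M = m₁·m₂ = 30
Let M₁ = M/m₁ = 10, M₂ = M/m₂ = 3
Find y₁ ≡ M₁⁻¹ (mod m₁): 10⁻¹ ≡ 1 (mod 3)
Find y₂ ≡ M₂⁻¹ (mod m₂): 3⁻¹ ≡ 7 (mod 10)
x = a₁·M₁·y₁ + a₂·M₂·y₂ = 1·10·1 + 9·3·7 = 199
Reduce mod 30: x ≡ 19
Check: 19 mod 3 = 1 ✓, 19 mod 10 = 9 ✓

x ≡ 19 (mod 30)


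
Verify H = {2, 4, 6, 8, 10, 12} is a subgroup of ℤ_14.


Subgroup test for H = {2, 4, 6, 8, 10, 12} in (ℤ_14, +):
(1) 0 ∈ H? No
(2) Closure: for all a,b ∈ H, (a+b) mod 14 ∈ H? No  [counterexample: 2 + 12 = 0 ∉ H]
(3) Inverses: for all a ∈ H, -a mod 14 ∈ H? Yes

No, H is not a subgroup of ℤ_14


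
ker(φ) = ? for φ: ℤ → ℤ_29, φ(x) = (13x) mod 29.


Kernel = preimage of identity
ker(φ) = {x ∈ ℤ : 13x ≡ 0 (mod 29)}. gcd(13,29) = 1, so 13x ≡ 0 (mod 29) ⟺ x ≡ 0 (mod 29/1 = 29). Hence ker(φ) = 29ℤ

ker(φ) = 29ℤ


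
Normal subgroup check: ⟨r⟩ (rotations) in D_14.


H = ⟨r⟩ (rotations) in D_14
The rotation subgroup ⟨r⟩ has index 2 in D_14, so it is normal

Yes, normal subgroup


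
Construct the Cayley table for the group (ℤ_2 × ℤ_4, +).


Elements: {(0,0), (0,1), (0,2), (0,3), (1,0), (1,1), (1,2), (1,3)}
Operation: componentwise addition mod (2, 4)
Entry (a, b) = ((a₁+b₁) mod 2, (a₂+b₂) mod 4)

Cayley table:
      | (0,0) | (0,1) | (0,2) | (0,3) | (1,0) | (1,1) | (1,2) | (1,3)
(0,0) | (0,0) | (0,1) | (0,2) | (0,3) | (1,0) | (1,1) | (1,2) | (1,3)
(0,1) | (0,1) | (0,2) | (0,3) | (0,0) | (1,1) | (1,2) | (1,3) | (1,0)
(0,2) | (0,2) | (0,3) | (0,0) | (0,1) | (1,2) | (1,3) | (1,0) | (1,1)
(0,3) | (0,3) | (0,0) | (0,1) | (0,2) | (1,3) | (1,0) | (1,1) | (1,2)
(1,0) | (1,0) | (1,1) | (1,2) | (1,3) | (0,0) | (0,1) | (0,2) | (0,3)
(1,1) | (1,1) | (1,2) | (1,3) | (1,0) | (0,1) | (0,2) | (0,3) | (0,0)
(1,2) | (1,2) | (1,3) | (1,0) | (1,1) | (0,2) | (0,3) | (0,0) | (0,1)
(1,3) | (1,3) | (1,0) | (1,1) | (1,2) | (0,3) | (0,0) | (0,1) | (0,2)


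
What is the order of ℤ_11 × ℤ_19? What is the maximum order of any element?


|ℤ_11 × ℤ_19| = 11 × 19 = 209
Max element order = lcm(11,19) = 209
Cyclic? Yes (gcd=1)

|ℤ_11×ℤ_19| = 209, max element order = 209


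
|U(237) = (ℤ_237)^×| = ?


U(n) is the group of units mod n; |U(n)| = φ(n)
|U(237)| = φ(237) = 156

|U(237) = (ℤ_237)^×| = 156


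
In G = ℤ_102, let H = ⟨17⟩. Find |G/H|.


|⟨17⟩| = n / gcd(17, 102) = 102 / 17 = 6
H is normal (ℤ_102 is abelian).
|G/H| = |G| / |H| = 102 / 6 = 17

|G/H| = 17


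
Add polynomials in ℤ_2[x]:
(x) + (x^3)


Add coefficients mod 2:
x^0: 0 + 0 = 0 (mod 2)
x^1: 1 + 0 = 1 (mod 2)
x^2: 0 + 0 = 0 (mod 2)
x^3: 0 + 1 = 1 (mod 2)
Result: x + x^3

f + g = x + x^3


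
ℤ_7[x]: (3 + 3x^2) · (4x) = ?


Expand and collect like terms; reduce coefficients mod 7:
x^0: 3·0 = 0 ≡ 0 (mod 7)
x^1: 3·4 + 0·0 = 12 ≡ 5 (mod 7)
x^2: 0·4 + 3·0 = 0 ≡ 0 (mod 7)
x^3: 3·4 = 12 ≡ 5 (mod 7)
Result: 5x + 5x^3

f · g = 5x + 5x^3


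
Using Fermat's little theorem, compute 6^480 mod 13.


Fermat's little theorem: if p is prime and gcd(a,p)=1, then a^(p-1) ≡ 1 (mod p)
p = 13 is prime, gcd(6,13) = 1
Reduce exponent: 480 mod 12 = 0
So 6^480 ≡ 6^0 (mod 13)
6^0 = 1

6^480 ≡ 1 (mod 13)


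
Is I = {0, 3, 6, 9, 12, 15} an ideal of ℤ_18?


Check ideal conditions for I = {0, 3, 6, 9, 12, 15} in ℤ_18:
(1) I is an additive subgroup? Yes
(2) For r ∈ ℤ_18 and a ∈ I: r·a ∈ I? Yes

Yes, I is an ideal of ℤ_18


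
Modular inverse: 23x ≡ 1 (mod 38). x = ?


Use the extended Euclidean algorithm to write 1 = 23·s + 38·t; then s mod 38 is the inverse.
Euclidean algorithm:
  23 = 0·38 + 23
  38 = 1·23 + 15
  23 = 1·15 + 8
  15 = 1·8 + 7
  8 = 1·7 + 1
  7 = 7·1 + 0
gcd(23,38) = 1
Back-substitution gives: 23·(5) + 38·(-3) = 1
So 23⁻¹ ≡ 5 ≡ 5 (mod 38)
Check: 23 × 5 = 115 ≡ 1 (mod 38) ✓

23⁻¹ ≡ 5 (mod 38)


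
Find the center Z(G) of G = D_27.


Z(G) = {g ∈ G | gx = xg for all x ∈ G}
For odd n, Z(D_n) = {e}: no nontrivial rotation commutes with all reflections

Z(D_27) = {e}


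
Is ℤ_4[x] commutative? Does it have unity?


ℤ_4 has zero divisors (2·2 ≡ 0), and these lift to constant zero divisors in ℤ_4[x]; so not an integral domain
Commutative: Yes
Integral domain: No
Has unity: Yes

ℤ_4[x]: Commutative=Yes, Unity=Yes


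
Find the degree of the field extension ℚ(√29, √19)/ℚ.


[ℚ(√29,√19):ℚ] = [ℚ(√29,√19):ℚ(√29)]·[ℚ(√29):ℚ] = 2·2 = 4

[ℚ(√29, √19)/ℚ] = 4


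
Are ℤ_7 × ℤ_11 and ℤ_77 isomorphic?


Comparing ℤ_7 × ℤ_11 and ℤ_77:
gcd(7,11) = 1, so ℤ_7 × ℤ_11 ≅ ℤ_77 (CRT)

Yes, ℤ_7 × ℤ_11 ≅ ℤ_77


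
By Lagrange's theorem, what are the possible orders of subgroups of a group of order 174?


Lagrange's theorem: |H| divides |G|
|G| = 174
Divisors of 174: 1, 2, 3, 6, 29, 58, 87, 174

Possible subgroup orders: {1, 2, 3, 6, 29, 58, 87, 174}


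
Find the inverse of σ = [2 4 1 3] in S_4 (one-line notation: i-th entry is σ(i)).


To find σ⁻¹, swap domain and range:
σ(1) = 2 → σ⁻¹(2) = 1
σ(2) = 4 → σ⁻¹(4) = 2
σ(3) = 1 → σ⁻¹(1) = 3
σ(4) = 3 → σ⁻¹(3) = 4

σ⁻¹ = [3 1 4 2]


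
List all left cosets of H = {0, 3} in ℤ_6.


H = {0, 3}, |H| = 2
Number of cosets = |G|/|H| = 6/2 = 3
0 + H = {0, 3}
1 + H = {1, 4}
2 + H = {2, 5}

Cosets: 0+H={0,3}; 1+H={1,4}; 2+H={2,5}


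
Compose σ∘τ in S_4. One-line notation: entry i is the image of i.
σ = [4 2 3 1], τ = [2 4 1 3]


σ∘τ: apply τ first, then σ
1 →τ 2 →σ 2
2 →τ 4 →σ 1
3 →τ 1 →σ 4
4 →τ 3 →σ 3

σ∘τ = [2 1 4 3]


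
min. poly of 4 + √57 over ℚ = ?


Let α = 4 + √57. Then α - 4 = √57, so (α - 4)² = 57, giving α² - 8α - 41 = 0. Degree 2 and α ∉ ℚ, so this is the minimal polynomial.

Minimal polynomial: x² - 8x - 41


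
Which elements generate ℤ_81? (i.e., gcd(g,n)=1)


g generates ℤ_n iff gcd(g,n) = 1
Prime factors of 81: 3
Generators are g ∈ {1,...,80} not divisible by any of these primes.
Generators: {1, 2, 4, 5, 7, 8, 10, 11, 13, 14, 16, 17, 19, 20, 22, 23, 25, 26, 28, 29, 31, 32, 34, 35, 37, 38, 40, 41, 43, 44, 46, 47, 49, 50, 52, 53, 55, 56, 58, 59, 61, 62, 64, 65, 67, 68, 70, 71, 73, 74, 76, 77, 79, 80}
Number of generators = φ(81) = 54

Generators of ℤ_81 = {1, 2, 4, 5, 7, 8, 10, 11, 13, 14, 16, 17, 19, 20, 22, 23, 25, 26, 28, 29, 31, 32, 34, 35, 37, 38, 40, 41, 43, 44, 46, 47, 49, 50, 52, 53, 55, 56, 58, 59, 61, 62, 64, 65, 67, 68, 70, 71, 73, 74, 76, 77, 79, 80}


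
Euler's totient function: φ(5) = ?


φ(n) = count of k ∈ {1,...,n} with gcd(k,n)=1
Coprimes to 5: {1, 2, 3, 4}
Count: 4

φ(5) = 4


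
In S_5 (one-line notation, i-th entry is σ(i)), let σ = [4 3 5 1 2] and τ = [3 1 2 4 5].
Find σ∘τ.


σ∘τ: apply τ first, then σ
1 →τ 3 →σ 5
2 →τ 1 →σ 4
3 →τ 2 →σ 3
4 →τ 4 →σ 1
5 →τ 5 →σ 2

σ∘τ = [5 4 3 1 2]


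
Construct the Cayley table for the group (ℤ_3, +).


Elements: {0, 1, 2}
Operation: addition mod 3
Entry (a, b) = (a + b) mod 3

Cayley table:
  | 0 | 1 | 2
0 | 0 | 1 | 2
1 | 1 | 2 | 0
2 | 2 | 0 | 1


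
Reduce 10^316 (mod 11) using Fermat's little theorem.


Fermat's little theorem: if p is prime and gcd(a,p)=1, then a^(p-1) ≡ 1 (mod p)
p = 11 is prime, gcd(10,11) = 1
Reduce exponent: 316 mod 10 = 6
So 10^316 ≡ 10^6 (mod 11)
10^6 mod 11 = 1

10^316 ≡ 1 (mod 11)


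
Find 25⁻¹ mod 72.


Use the extended Euclidean algorithm to write 1 = 25·s + 72·t; then s mod 72 is the inverse.
Euclidean algorithm:
  25 = 0·72 + 25
  72 = 2·25 + 22
  25 = 1·22 + 3
  22 = 7·3 + 1
  3 = 3·1 + 0
gcd(25,72) = 1
Back-substitution gives: 25·(-23) + 72·(8) = 1
So 25⁻¹ ≡ -23 ≡ 49 (mod 72)
Check: 25 × 49 = 1225 ≡ 1 (mod 72) ✓

25⁻¹ ≡ 49 (mod 72)


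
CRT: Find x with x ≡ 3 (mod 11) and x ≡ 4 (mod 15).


m₁ = 11, m₂ = 15, gcd = 1, so CRT applies. M = m₁·m₂ = 165
Let M₁ = M/m₁ = 15, M₂ = M/m₂ = 11
Find y₁ ≡ M₁⁻¹ (mod m₁): 15⁻¹ ≡ 3 (mod 11)
Find y₂ ≡ M₂⁻¹ (mod m₂): 11⁻¹ ≡ 11 (mod 15)
x = a₁·M₁·y₁ + a₂·M₂·y₂ = 3·15·3 + 4·11·11 = 619
Reduce mod 165: x ≡ 124
Check: 124 mod 11 = 3 ✓, 124 mod 15 = 4 ✓

x ≡ 124 (mod 165)


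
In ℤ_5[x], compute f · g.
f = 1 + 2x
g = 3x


Expand and collect like terms; reduce coefficients mod 5:
x^0: 1·0 = 0 ≡ 0 (mod 5)
x^1: 1·3 + 2·0 = 3 ≡ 3 (mod 5)
x^2: 2·3 = 6 ≡ 1 (mod 5)
Result: 3x + x^2

f · g = 3x + x^2


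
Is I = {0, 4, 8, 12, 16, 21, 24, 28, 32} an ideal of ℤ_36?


Check ideal conditions for I = {0, 4, 8, 12, 16, 21, 24, 28, 32} in ℤ_36:
(1) I is an additive subgroup? No
(2) For r ∈ ℤ_36 and a ∈ I: r·a ∈ I? No  [counterexample: r=2, a=21, r·a mod 36 = 6 ∉ I]

No, I is not an ideal of ℤ_36


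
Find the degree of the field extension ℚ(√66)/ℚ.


√66 has minimal polynomial x² - 66 (irreducible over ℚ since 66 is squarefree)

[ℚ(√66)/ℚ] = 2


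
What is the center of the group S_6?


Z(G) = {g ∈ G | gx = xg for all x ∈ G}
S_n is non-abelian for n ≥ 3; Z(S_6) is trivial

Z(S_6) = {e}


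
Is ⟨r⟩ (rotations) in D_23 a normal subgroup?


H = ⟨r⟩ (rotations) in D_23
The rotation subgroup ⟨r⟩ has index 2 in D_23, so it is normal

Yes, normal subgroup


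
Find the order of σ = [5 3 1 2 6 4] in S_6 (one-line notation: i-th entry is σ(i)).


Cycle decomposition: (1 5 6 4 2 3)
Cycle lengths: 6
Order = lcm(6) = 6

ord(σ) = 6


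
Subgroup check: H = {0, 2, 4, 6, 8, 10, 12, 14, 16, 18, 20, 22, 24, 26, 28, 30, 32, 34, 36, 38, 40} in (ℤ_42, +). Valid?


Subgroup test for H = {0, 2, 4, 6, 8, 10, 12, 14, 16, 18, 20, 22, 24, 26, 28, 30, 32, 34, 36, 38, 40} in (ℤ_42, +):
(1) 0 ∈ H? Yes
(2) Closure: for all a,b ∈ H, (a+b) mod 42 ∈ H? Yes
(3) Inverses: for all a ∈ H, -a mod 42 ∈ H? Yes

Yes, H is a subgroup of ℤ_42


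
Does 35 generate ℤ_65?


g generates ℤ_n iff gcd(g, n) = 1
gcd(35, 65) = 5
Since gcd = 5 ≠ 1, ⟨35⟩ has order 13 < 65, so 35 is not a generator.

No, 35 does not generate ℤ_65


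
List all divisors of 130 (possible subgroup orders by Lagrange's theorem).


Lagrange's theorem: |H| divides |G|
|G| = 130
Divisors of 130: 1, 2, 5, 10, 13, 26, 65, 130

Possible subgroup orders: {1, 2, 5, 10, 13, 26, 65, 130}


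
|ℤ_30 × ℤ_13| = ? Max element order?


|ℤ_30 × ℤ_13| = 30 × 13 = 390
Max element order = lcm(30,13) = 390
Cyclic? Yes (gcd=1)

|ℤ_30×ℤ_13| = 390, max element order = 390


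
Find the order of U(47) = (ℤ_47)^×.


U(n) is the group of units mod n; |U(n)| = φ(n)
|U(47)| = φ(47) = 46

|U(47) = (ℤ_47)^×| = 46


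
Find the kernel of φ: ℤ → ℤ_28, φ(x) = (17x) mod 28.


Kernel = preimage of identity
ker(φ) = {x ∈ ℤ : 17x ≡ 0 (mod 28)}. gcd(17,28) = 1, so 17x ≡ 0 (mod 28) ⟺ x ≡ 0 (mod 28/1 = 28). Hence ker(φ) = 28ℤ

ker(φ) = 28ℤ


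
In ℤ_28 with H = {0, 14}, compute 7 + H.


7 + H = {7 + h (mod 28) : h ∈ H}
7+0=7, 7+14=21

7 + H = {7, 21}


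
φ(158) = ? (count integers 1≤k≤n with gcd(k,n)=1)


Factor n: 158 = 2 × 79
φ(n) = n · ∏(1 - 1/p) over distinct primes p | n
φ(158) = 158 · (1 - 1/2) · (1 - 1/79) = 78

φ(158) = 78


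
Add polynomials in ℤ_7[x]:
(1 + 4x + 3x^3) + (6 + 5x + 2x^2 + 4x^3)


Add coefficients mod 7:
x^0: 1 + 6 = 0 (mod 7)
x^1: 4 + 5 = 2 (mod 7)
x^2: 0 + 2 = 2 (mod 7)
x^3: 3 + 4 = 0 (mod 7)
Result: 2x + 2x^2

f + g = 2x + 2x^2


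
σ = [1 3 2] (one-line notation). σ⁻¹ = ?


To find σ⁻¹, swap domain and range:
σ(1) = 1 → σ⁻¹(1) = 1
σ(2) = 3 → σ⁻¹(3) = 2
σ(3) = 2 → σ⁻¹(2) = 3

σ⁻¹ = [1 3 2]


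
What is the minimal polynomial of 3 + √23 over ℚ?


Let α = 3 + √23. Then α - 3 = √23, so (α - 3)² = 23, giving α² - 6α - 14 = 0. Degree 2 and α ∉ ℚ, so this is the minimal polynomial.

Minimal polynomial: x² - 6x - 14


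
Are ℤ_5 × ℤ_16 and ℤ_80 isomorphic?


Comparing ℤ_5 × ℤ_16 and ℤ_80:
gcd(5,16) = 1, so ℤ_5 × ℤ_16 ≅ ℤ_80 (CRT)

Yes, ℤ_5 × ℤ_16 ≅ ℤ_80


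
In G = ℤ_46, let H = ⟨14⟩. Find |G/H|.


|⟨14⟩| = n / gcd(14, 46) = 46 / 2 = 23
H is normal (ℤ_46 is abelian).
|G/H| = |G| / |H| = 46 / 23 = 2

|G/H| = 2


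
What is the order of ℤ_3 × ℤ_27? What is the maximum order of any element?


|ℤ_3 × ℤ_27| = 3 × 27 = 81
Max element order = lcm(3,27) = 27
Cyclic? No (gcd=3)

|ℤ_3×ℤ_27| = 81, max element order = 27


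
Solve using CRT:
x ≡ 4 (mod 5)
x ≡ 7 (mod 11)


m₁ = 5, m₂ = 11, gcd = 1, so CRT applies. M = m₁·m₂ = 55
Let M₁ = M/m₁ = 11, M₂ = M/m₂ = 5
Find y₁ ≡ M₁⁻¹ (mod m₁): 11⁻¹ ≡ 1 (mod 5)
Find y₂ ≡ M₂⁻¹ (mod m₂): 5⁻¹ ≡ 9 (mod 11)
x = a₁·M₁·y₁ + a₂·M₂·y₂ = 4·11·1 + 7·5·9 = 359
Reduce mod 55: x ≡ 29
Check: 29 mod 5 = 4 ✓, 29 mod 11 = 7 ✓

x ≡ 29 (mod 55)


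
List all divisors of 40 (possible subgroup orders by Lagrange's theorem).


Lagrange's theorem: |H| divides |G|
|G| = 40
Divisors of 40: 1, 2, 4, 5, 8, 10, 20, 40

Possible subgroup orders: {1, 2, 4, 5, 8, 10, 20, 40}


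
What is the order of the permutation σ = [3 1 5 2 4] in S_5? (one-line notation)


Cycle decomposition: (1 3 5 4 2)
Cycle lengths: 5
Order = lcm(5) = 5

ord(σ) = 5


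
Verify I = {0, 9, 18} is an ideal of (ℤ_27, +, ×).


Check ideal conditions for I = {0, 9, 18} in ℤ_27:
(1) I is an additive subgroup? Yes
(2) For r ∈ ℤ_27 and a ∈ I: r·a ∈ I? Yes

Yes, I is an ideal of ℤ_27


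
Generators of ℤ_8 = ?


g generates ℤ_n iff gcd(g,n) = 1
Checking each g ∈ {1,...,7}:
gcd(1,8) = 1
gcd(2,8) = 2
gcd(3,8) = 1
gcd(4,8) = 4
gcd(5,8) = 1
gcd(6,8) = 2
gcd(7,8) = 1
Generators: {1, 3, 5, 7}
Number of generators = φ(8) = 4

Generators of ℤ_8 = {1, 3, 5, 7}


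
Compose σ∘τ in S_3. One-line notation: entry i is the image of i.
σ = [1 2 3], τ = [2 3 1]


σ∘τ: apply τ first, then σ
1 →τ 2 →σ 2
2 →τ 3 →σ 3
3 →τ 1 →σ 1

σ∘τ = [2 3 1]


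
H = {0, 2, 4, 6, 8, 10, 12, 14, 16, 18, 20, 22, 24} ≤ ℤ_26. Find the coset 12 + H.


12 + H = {12 + h (mod 26) : h ∈ H}
12+0=12, 12+2=14, 12+4=16, 12+6=18, 12+8=20, 12+10=22, 12+12=24, 12+14=0, 12+16=2, 12+18=4, 12+20=6, 12+22=8, 12+24=10
12 + H = {0, 2, 4, 6, 8, 10, 12, 14, 16, 18, 20, 22, 24} = 0 + H

12 + H = {0, 2, 4, 6, 8, 10, 12, 14, 16, 18, 20, 22, 24}


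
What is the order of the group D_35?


|D_n| = 2n (n rotations and n reflections)
|D_35| = 2×35 = 70

|D_35| = 70


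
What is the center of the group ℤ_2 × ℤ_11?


Z(G) = {g ∈ G | gx = xg for all x ∈ G}
Direct product of abelian groups is abelian, so Z(G) = G

Z(ℤ_2 × ℤ_11) = ℤ_2 × ℤ_11


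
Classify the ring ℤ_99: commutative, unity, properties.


ℤ_99 is a commutative ring with unity 1; 99 = 3×33 is composite, so 3·33 ≡ 0 gives zero divisors (not an integral domain)
Commutative: Yes
Integral domain: No
Has unity: Yes

ℤ_99: Commutative=Yes, Unity=Yes


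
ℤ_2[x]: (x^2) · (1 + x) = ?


Expand and collect like terms; reduce coefficients mod 2:
x^0: 0·1 = 0 ≡ 0 (mod 2)
x^1: 0·1 + 0·1 = 0 ≡ 0 (mod 2)
x^2: 0·1 + 1·1 = 1 ≡ 1 (mod 2)
x^3: 1·1 = 1 ≡ 1 (mod 2)
Result: x^2 + x^3

f · g = x^2 + x^3


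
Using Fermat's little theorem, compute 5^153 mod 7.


Fermat's little theorem: if p is prime and gcd(a,p)=1, then a^(p-1) ≡ 1 (mod p)
p = 7 is prime, gcd(5,7) = 1
Reduce exponent: 153 mod 6 = 3
So 5^153 ≡ 5^3 (mod 7)
5^3 mod 7 = 6

5^153 ≡ 6 (mod 7)


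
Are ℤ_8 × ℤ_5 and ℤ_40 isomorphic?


Comparing ℤ_8 × ℤ_5 and ℤ_40:
gcd(8,5) = 1, so ℤ_8 × ℤ_5 ≅ ℤ_40 (CRT)

Yes, ℤ_8 × ℤ_5 ≅ ℤ_40


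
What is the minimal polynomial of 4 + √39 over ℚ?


Let α = 4 + √39. Then α - 4 = √39, so (α - 4)² = 39, giving α² - 8α - 23 = 0. Degree 2 and α ∉ ℚ, so this is the minimal polynomial.

Minimal polynomial: x² - 8x - 23


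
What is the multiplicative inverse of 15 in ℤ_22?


Use the extended Euclidean algorithm to write 1 = 15·s + 22·t; then s mod 22 is the inverse.
Euclidean algorithm:
  15 = 0·22 + 15
  22 = 1·15 + 7
  15 = 2·7 + 1
  7 = 7·1 + 0
gcd(15,22) = 1
Back-substitution gives: 15·(3) + 22·(-2) = 1
So 15⁻¹ ≡ 3 ≡ 3 (mod 22)
Check: 15 × 3 = 45 ≡ 1 (mod 22) ✓

15⁻¹ ≡ 3 (mod 22)


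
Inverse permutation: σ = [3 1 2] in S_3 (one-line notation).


To find σ⁻¹, swap domain and range:
σ(1) = 3 → σ⁻¹(3) = 1
σ(2) = 1 → σ⁻¹(1) = 2
σ(3) = 2 → σ⁻¹(2) = 3

σ⁻¹ = [2 3 1]


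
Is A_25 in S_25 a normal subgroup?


H = A_25 in S_25
A_25 has index 2 in S_25, and every subgroup of index 2 is normal

Yes, normal subgroup


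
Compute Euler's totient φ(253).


Factor n: 253 = 11 × 23
φ(n) = n · ∏(1 - 1/p) over distinct primes p | n
φ(253) = 253 · (1 - 1/11) · (1 - 1/23) = 220

φ(253) = 220


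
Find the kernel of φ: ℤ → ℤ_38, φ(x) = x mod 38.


Kernel = preimage of identity
ker(φ) = {x ∈ ℤ : x ≡ 0 (mod 38)} = 38ℤ = {0, ±38, ±76, ...}

ker(φ) = 38ℤ


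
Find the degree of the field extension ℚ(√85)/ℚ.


√85 has minimal polynomial x² - 85 (irreducible over ℚ since 85 is squarefree)

[ℚ(√85)/ℚ] = 2


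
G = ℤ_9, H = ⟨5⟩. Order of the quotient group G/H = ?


|⟨5⟩| = n / gcd(5, 9) = 9 / 1 = 9
H is normal (ℤ_9 is abelian).
|G/H| = |G| / |H| = 9 / 9 = 1

|G/H| = 1


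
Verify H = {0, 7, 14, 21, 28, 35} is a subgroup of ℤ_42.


Subgroup test for H = {0, 7, 14, 21, 28, 35} in (ℤ_42, +):
(1) 0 ∈ H? Yes
(2) Closure: for all a,b ∈ H, (a+b) mod 42 ∈ H? Yes
(3) Inverses: for all a ∈ H, -a mod 42 ∈ H? Yes

Yes, H is a subgroup of ℤ_42


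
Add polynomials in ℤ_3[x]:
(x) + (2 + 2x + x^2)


Add coefficients mod 3:
x^0: 0 + 2 = 2 (mod 3)
x^1: 1 + 2 = 0 (mod 3)
x^2: 0 + 1 = 1 (mod 3)
Result: 2 + x^2

f + g = 2 + x^2


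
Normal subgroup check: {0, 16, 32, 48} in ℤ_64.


H = {0, 16, 32, 48} in ℤ_64
ℤ_64 is abelian; every subgroup of an abelian group is normal

Yes, normal subgroup


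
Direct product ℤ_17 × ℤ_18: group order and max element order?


|ℤ_17 × ℤ_18| = 17 × 18 = 306
Max element order = lcm(17,18) = 306
Cyclic? Yes (gcd=1)

|ℤ_17×ℤ_18| = 306, max element order = 306


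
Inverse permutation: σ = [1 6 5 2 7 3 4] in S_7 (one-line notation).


To find σ⁻¹, swap domain and range:
σ(1) = 1 → σ⁻¹(1) = 1
σ(2) = 6 → σ⁻¹(6) = 2
σ(3) = 5 → σ⁻¹(5) = 3
σ(4) = 2 → σ⁻¹(2) = 4
σ(5) = 7 → σ⁻¹(7) = 5
σ(6) = 3 → σ⁻¹(3) = 6
σ(7) = 4 → σ⁻¹(4) = 7

σ⁻¹ = [1 4 6 7 3 2 5]


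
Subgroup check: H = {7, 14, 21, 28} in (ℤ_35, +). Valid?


Subgroup test for H = {7, 14, 21, 28} in (ℤ_35, +):
(1) 0 ∈ H? No
(2) Closure: for all a,b ∈ H, (a+b) mod 35 ∈ H? No  [counterexample: 7 + 28 = 0 ∉ H]
(3) Inverses: for all a ∈ H, -a mod 35 ∈ H? Yes

No, H is not a subgroup of ℤ_35


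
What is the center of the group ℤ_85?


Z(G) = {g ∈ G | gx = xg for all x ∈ G}
ℤ_85 is abelian, so Z(G) = G

Z(ℤ_85) = ℤ_85


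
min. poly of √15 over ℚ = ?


√15 satisfies x² - 15 = 0, irreducible over ℚ since 15 is squarefree

Minimal polynomial: x² - 15


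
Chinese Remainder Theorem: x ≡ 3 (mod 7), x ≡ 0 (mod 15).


m₁ = 7, m₂ = 15, gcd = 1, so CRT applies. M = m₁·m₂ = 105
Let M₁ = M/m₁ = 15, M₂ = M/m₂ = 7
Find y₁ ≡ M₁⁻¹ (mod m₁): 15⁻¹ ≡ 1 (mod 7)
Find y₂ ≡ M₂⁻¹ (mod m₂): 7⁻¹ ≡ 13 (mod 15)
x = a₁·M₁·y₁ + a₂·M₂·y₂ = 3·15·1 + 0·7·13 = 45
Reduce mod 105: x ≡ 45
Check: 45 mod 7 = 3 ✓, 45 mod 15 = 0 ✓

x ≡ 45 (mod 105)


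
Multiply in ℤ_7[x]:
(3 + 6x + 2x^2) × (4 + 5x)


Expand and collect like terms; reduce coefficients mod 7:
x^0: 3·4 = 12 ≡ 5 (mod 7)
x^1: 3·5 + 6·4 = 39 ≡ 4 (mod 7)
x^2: 6·5 + 2·4 = 38 ≡ 3 (mod 7)
x^3: 2·5 = 10 ≡ 3 (mod 7)
Result: 5 + 4x + 3x^2 + 3x^3

f · g = 5 + 4x + 3x^2 + 3x^3


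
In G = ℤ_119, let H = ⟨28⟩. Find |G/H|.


|⟨28⟩| = n / gcd(28, 119) = 119 / 7 = 17
H is normal (ℤ_119 is abelian).
|G/H| = |G| / |H| = 119 / 17 = 7

|G/H| = 7


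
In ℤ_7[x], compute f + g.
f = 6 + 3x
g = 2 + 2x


Add coefficients mod 7:
x^0: 6 + 2 = 1 (mod 7)
x^1: 3 + 2 = 5 (mod 7)
Result: 1 + 5x

f + g = 1 + 5x


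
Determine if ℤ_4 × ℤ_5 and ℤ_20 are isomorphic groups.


Comparing ℤ_4 × ℤ_5 and ℤ_20:
gcd(4,5) = 1, so ℤ_4 × ℤ_5 ≅ ℤ_20 (CRT)

Yes, ℤ_4 × ℤ_5 ≅ ℤ_20


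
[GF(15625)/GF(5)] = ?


GF(15625) = GF(5^6), so the extension degree is 6

[GF(15625)/GF(5)] = 6


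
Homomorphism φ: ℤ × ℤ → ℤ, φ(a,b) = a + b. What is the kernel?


Kernel = preimage of identity
ker(φ) = {(a,b) ∈ ℤ² | a+b = 0} = {(a,-a) | a ∈ ℤ}

ker(φ) = {(a,-a) | a ∈ ℤ}


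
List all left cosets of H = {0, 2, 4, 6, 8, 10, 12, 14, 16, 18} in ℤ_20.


H = {0, 2, 4, 6, 8, 10, 12, 14, 16, 18}, |H| = 10
Number of cosets = |G|/|H| = 20/10 = 2
0 + H = {0, 2, 4, 6, 8, 10, 12, 14, 16, 18}
1 + H = {1, 3, 5, 7, 9, 11, 13, 15, 17, 19}

Cosets: 0+H={0,2,4,6,8,10,12,14,16,18}; 1+H={1,3,5,7,9,11,13,15,17,19}


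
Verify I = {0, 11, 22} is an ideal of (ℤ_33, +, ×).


Check ideal conditions for I = {0, 11, 22} in ℤ_33:
(1) I is an additive subgroup? Yes
(2) For r ∈ ℤ_33 and a ∈ I: r·a ∈ I? Yes

Yes, I is an ideal of ℤ_33


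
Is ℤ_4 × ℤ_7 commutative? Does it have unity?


Direct product ring; commutative with unity (1,1); but (1,0)·(0,1) = (0,0) gives zero divisors, so not an integral domain
Commutative: Yes
Integral domain: No
Has unity: Yes

ℤ_4 × ℤ_7: Commutative=Yes, Unity=Yes


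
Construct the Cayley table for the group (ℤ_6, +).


Elements: {0, 1, 2, 3, 4, 5}
Operation: addition mod 6
Entry (a, b) = (a + b) mod 6

Cayley table:
  | 0 | 1 | 2 | 3 | 4 | 5
0 | 0 | 1 | 2 | 3 | 4 | 5
1 | 1 | 2 | 3 | 4 | 5 | 0
2 | 2 | 3 | 4 | 5 | 0 | 1
3 | 3 | 4 | 5 | 0 | 1 | 2
4 | 4 | 5 | 0 | 1 | 2 | 3
5 | 5 | 0 | 1 | 2 | 3 | 4


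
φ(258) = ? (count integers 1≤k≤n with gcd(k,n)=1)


Factor n: 258 = 2 × 3 × 43
φ(n) = n · ∏(1 - 1/p) over distinct primes p | n
φ(258) = 258 · (1 - 1/2) · (1 - 1/3) · (1 - 1/43) = 84

φ(258) = 84


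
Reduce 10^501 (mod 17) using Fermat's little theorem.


Fermat's little theorem: if p is prime and gcd(a,p)=1, then a^(p-1) ≡ 1 (mod p)
p = 17 is prime, gcd(10,17) = 1
Reduce exponent: 501 mod 16 = 5
So 10^501 ≡ 10^5 (mod 17)
10^5 mod 17 = 6

10^501 ≡ 6 (mod 17)


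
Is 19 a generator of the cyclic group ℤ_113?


g generates ℤ_n iff gcd(g, n) = 1
gcd(19, 113) = 1
Since gcd = 1, 19 is a generator.

Yes, 19 generates ℤ_113


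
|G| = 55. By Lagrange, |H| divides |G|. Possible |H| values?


Lagrange's theorem: |H| divides |G|
|G| = 55
Divisors of 55: 1, 5, 11, 55

Possible subgroup orders: {1, 5, 11, 55}


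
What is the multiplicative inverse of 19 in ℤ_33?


Use the extended Euclidean algorithm to write 1 = 19·s + 33·t; then s mod 33 is the inverse.
Euclidean algorithm:
  19 = 0·33 + 19
  33 = 1·19 + 14
  19 = 1·14 + 5
  14 = 2·5 + 4
  5 = 1·4 + 1
  4 = 4·1 + 0
gcd(19,33) = 1
Back-substitution gives: 19·(7) + 33·(-4) = 1
So 19⁻¹ ≡ 7 ≡ 7 (mod 33)
Check: 19 × 7 = 133 ≡ 1 (mod 33) ✓

19⁻¹ ≡ 7 (mod 33)


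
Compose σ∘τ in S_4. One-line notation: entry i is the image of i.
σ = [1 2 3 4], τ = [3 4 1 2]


σ∘τ: apply τ first, then σ
1 →τ 3 →σ 3
2 →τ 4 →σ 4
3 →τ 1 →σ 1
4 →τ 2 →σ 2

σ∘τ = [3 4 1 2]


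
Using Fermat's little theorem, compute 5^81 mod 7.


Fermat's little theorem: if p is prime and gcd(a,p)=1, then a^(p-1) ≡ 1 (mod p)
p = 7 is prime, gcd(5,7) = 1
Reduce exponent: 81 mod 6 = 3
So 5^81 ≡ 5^3 (mod 7)
5^3 mod 7 = 6

5^81 ≡ 6 (mod 7)


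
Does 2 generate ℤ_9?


g generates ℤ_n iff gcd(g, n) = 1
gcd(2, 9) = 1
Since gcd = 1, 2 is a generator.

Yes, 2 generates ℤ_9


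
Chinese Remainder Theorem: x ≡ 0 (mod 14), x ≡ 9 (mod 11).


m₁ = 14, m₂ = 11, gcd = 1, so CRT applies. M = m₁·m₂ = 154
Let M₁ = M/m₁ = 11, M₂ = M/m₂ = 14
Find y₁ ≡ M₁⁻¹ (mod m₁): 11⁻¹ ≡ 9 (mod 14)
Find y₂ ≡ M₂⁻¹ (mod m₂): 14⁻¹ ≡ 4 (mod 11)
x = a₁·M₁·y₁ + a₂·M₂·y₂ = 0·11·9 + 9·14·4 = 504
Reduce mod 154: x ≡ 42
Check: 42 mod 14 = 0 ✓, 42 mod 11 = 9 ✓

x ≡ 42 (mod 154)


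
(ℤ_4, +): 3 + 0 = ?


Operation: addition mod 4
3 + 0 = (a + b) mod 4 with a = 3, b = 0

3 + 0 = 3


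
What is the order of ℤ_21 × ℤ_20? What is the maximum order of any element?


|ℤ_21 × ℤ_20| = 21 × 20 = 420
Max element order = lcm(21,20) = 420
Cyclic? Yes (gcd=1)

|ℤ_21×ℤ_20| = 420, max element order = 420


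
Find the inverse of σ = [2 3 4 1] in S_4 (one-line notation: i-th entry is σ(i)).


To find σ⁻¹, swap domain and range:
σ(1) = 2 → σ⁻¹(2) = 1
σ(2) = 3 → σ⁻¹(3) = 2
σ(3) = 4 → σ⁻¹(4) = 3
σ(4) = 1 → σ⁻¹(1) = 4

σ⁻¹ = [4 1 2 3]


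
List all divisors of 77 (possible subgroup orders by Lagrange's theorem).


Lagrange's theorem: |H| divides |G|
|G| = 77
Divisors of 77: 1, 7, 11, 77

Possible subgroup orders: {1, 7, 11, 77}


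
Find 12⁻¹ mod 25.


Use the extended Euclidean algorithm to write 1 = 12·s + 25·t; then s mod 25 is the inverse.
Euclidean algorithm:
  12 = 0·25 + 12
  25 = 2·12 + 1
  12 = 12·1 + 0
gcd(12,25) = 1
Back-substitution gives: 12·(-2) + 25·(1) = 1
So 12⁻¹ ≡ -2 ≡ 23 (mod 25)
Check: 12 × 23 = 276 ≡ 1 (mod 25) ✓

12⁻¹ ≡ 23 (mod 25)


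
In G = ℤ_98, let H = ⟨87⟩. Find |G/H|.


|⟨87⟩| = n / gcd(87, 98) = 98 / 1 = 98
H is normal (ℤ_98 is abelian).
|G/H| = |G| / |H| = 98 / 98 = 1

|G/H| = 1


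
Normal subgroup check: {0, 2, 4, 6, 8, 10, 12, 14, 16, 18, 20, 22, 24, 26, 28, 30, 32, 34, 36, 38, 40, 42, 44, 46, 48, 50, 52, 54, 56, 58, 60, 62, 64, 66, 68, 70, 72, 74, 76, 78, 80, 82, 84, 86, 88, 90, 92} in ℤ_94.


H = {0, 2, 4, 6, 8, 10, 12, 14, 16, 18, 20, 22, 24, 26, 28, 30, 32, 34, 36, 38, 40, 42, 44, 46, 48, 50, 52, 54, 56, 58, 60, 62, 64, 66, 68, 70, 72, 74, 76, 78, 80, 82, 84, 86, 88, 90, 92} in ℤ_94
ℤ_94 is abelian; every subgroup of an abelian group is normal

Yes, normal subgroup


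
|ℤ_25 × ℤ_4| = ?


|A × B| = |A| · |B|
|ℤ_25 × ℤ_4| = 25 × 4 = 100

|ℤ_25 × ℤ_4| = 100


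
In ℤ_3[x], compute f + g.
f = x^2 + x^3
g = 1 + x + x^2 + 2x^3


Add coefficients mod 3:
x^0: 0 + 1 = 1 (mod 3)
x^1: 0 + 1 = 1 (mod 3)
x^2: 1 + 1 = 2 (mod 3)
x^3: 1 + 2 = 0 (mod 3)
Result: 1 + x + 2x^2

f + g = 1 + x + 2x^2


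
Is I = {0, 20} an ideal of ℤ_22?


Check ideal conditions for I = {0, 20} in ℤ_22:
(1) I is an additive subgroup? No
(2) For r ∈ ℤ_22 and a ∈ I: r·a ∈ I? No  [counterexample: r=2, a=20, r·a mod 22 = 18 ∉ I]

No, I is not an ideal of ℤ_22
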